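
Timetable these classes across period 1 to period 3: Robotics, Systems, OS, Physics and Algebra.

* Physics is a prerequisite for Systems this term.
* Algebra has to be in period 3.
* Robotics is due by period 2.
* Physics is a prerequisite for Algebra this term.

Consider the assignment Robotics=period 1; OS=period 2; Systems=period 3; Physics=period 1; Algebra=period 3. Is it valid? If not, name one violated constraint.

Physics is a prerequisite for Systems this term — holds.
Algebra has to be in period 3 — holds.
Robotics is due by period 2 — holds.
Physics is a prerequisite for Algebra this term — holds.

Yes, all constraints hold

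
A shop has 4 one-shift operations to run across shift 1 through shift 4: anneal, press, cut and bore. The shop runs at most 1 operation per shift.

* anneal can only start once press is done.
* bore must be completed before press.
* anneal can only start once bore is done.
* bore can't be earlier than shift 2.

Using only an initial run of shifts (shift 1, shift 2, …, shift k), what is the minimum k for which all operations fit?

4

The precedence chain requires at least 3 distinct shifts.
With at most 1 per shift and 4 operations, at least 4 shifts are needed.
Propagating the time windows through the other constraints, anneal can't land before shift 4, so the schedule must run through at least shift 4.
4 works (last occupied shift: shift 4): for example press -> shift 3; anneal -> shift 4; bore -> shift 2; cut -> shift 1.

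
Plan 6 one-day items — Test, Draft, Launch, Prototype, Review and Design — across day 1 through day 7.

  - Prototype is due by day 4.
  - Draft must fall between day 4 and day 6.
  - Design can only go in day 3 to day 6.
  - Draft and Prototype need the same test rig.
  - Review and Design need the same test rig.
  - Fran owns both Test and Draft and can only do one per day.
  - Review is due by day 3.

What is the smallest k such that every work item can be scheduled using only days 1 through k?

4 days

Draft can't be placed before day 4, so the schedule must run through at least day 4.
4 works (last occupied day: day 4): for example Design -> day 3; Test -> day 1; Launch -> day 1; Review -> day 1; Draft -> day 4; Prototype -> day 1.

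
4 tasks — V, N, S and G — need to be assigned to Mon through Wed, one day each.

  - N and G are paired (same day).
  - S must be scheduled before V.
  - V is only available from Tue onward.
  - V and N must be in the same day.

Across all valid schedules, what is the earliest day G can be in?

G must be in the same day as V, which can't be before Tue, so G is at least Tue.
G at Tue is achievable: V -> Tue; S -> Mon; G -> Tue; N -> Tue.

Tue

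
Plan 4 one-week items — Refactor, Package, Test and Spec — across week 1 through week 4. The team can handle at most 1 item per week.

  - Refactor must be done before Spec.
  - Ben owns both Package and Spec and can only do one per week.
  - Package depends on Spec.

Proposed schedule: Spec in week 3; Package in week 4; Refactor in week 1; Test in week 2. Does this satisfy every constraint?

Yes

Package depends on Spec — holds.
Refactor must be done before Spec — holds.
The team can handle at most 1 item per week — holds.
Ben owns both Package and Spec and can only do one per week — holds.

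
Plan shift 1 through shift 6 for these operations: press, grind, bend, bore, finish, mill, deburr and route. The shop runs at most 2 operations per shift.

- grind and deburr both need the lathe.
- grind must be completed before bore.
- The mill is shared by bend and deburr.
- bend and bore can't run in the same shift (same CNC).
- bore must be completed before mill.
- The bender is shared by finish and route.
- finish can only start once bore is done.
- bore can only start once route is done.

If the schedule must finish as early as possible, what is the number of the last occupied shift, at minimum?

The precedence chain requires at least 3 distinct shifts.
With at most 2 per shift and 8 operations, at least 4 shifts are needed.
4 works (last occupied shift: shift 4): for example bend in shift 4, finish in shift 3, mill in shift 3, press in shift 4, route in shift 1, bore in shift 2, grind in shift 1, deburr in shift 2.

4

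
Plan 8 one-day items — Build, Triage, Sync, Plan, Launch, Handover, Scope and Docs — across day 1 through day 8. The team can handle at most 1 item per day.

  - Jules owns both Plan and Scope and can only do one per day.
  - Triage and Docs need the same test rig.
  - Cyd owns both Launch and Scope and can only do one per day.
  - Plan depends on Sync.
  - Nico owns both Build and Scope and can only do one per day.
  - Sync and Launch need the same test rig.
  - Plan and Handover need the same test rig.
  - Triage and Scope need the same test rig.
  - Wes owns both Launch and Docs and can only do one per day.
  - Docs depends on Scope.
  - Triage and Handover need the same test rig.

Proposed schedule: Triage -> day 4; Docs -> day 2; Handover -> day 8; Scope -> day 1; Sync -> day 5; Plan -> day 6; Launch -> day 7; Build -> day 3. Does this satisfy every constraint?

Yes, all constraints hold

Wes owns both Launch and Docs and can only do one per day — holds.
Plan depends on Sync — holds.
Jules owns both Plan and Scope and can only do one per day — holds.
The team can handle at most 1 item per day — holds.
Triage and Handover need the same test rig — holds.
Triage and Scope need the same test rig — holds.
Triage and Docs need the same test rig — holds.
Docs depends on Scope — holds.
Nico owns both Build and Scope and can only do one per day — holds.
Cyd owns both Launch and Scope and can only do one per day — holds.
Sync and Launch need the same test rig — holds.
Plan and Handover need the same test rig — holds.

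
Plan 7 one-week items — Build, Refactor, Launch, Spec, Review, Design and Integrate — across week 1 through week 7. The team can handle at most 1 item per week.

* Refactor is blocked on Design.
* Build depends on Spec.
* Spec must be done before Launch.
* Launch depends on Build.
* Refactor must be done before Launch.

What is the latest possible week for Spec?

week 5

Downstream work caps Spec at week 5.
Spec at week 5 is achievable: Refactor in week 2, Review in week 3, Integrate in week 4, Build in week 6, Launch in week 7, Design in week 1, Spec in week 5.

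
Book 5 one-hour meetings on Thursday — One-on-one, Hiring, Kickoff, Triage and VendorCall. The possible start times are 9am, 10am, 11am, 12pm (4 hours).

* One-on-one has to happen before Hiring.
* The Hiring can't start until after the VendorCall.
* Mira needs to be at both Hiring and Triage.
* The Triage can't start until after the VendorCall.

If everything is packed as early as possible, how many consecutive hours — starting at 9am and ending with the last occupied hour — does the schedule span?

3

The precedence chain requires at least 2 distinct hours.
Could 2 hours be enough, i.e. nothing placed later than 10am? No: Triage must come after VendorCall (at 9am or later) → {10am}; Hiring must come after One-on-one (at 9am or later) → {10am}; Triage can't share with Hiring (10am) → nothing is left.
So 2 hours is not enough.
3 works (last occupied hour: 11am): for example Triage in 11am; Hiring in 10am; VendorCall in 9am; One-on-one in 9am; Kickoff in 9am.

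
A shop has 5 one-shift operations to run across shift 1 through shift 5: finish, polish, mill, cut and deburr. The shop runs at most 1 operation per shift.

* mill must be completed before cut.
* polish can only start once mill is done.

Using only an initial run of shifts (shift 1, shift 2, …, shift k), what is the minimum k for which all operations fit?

5

The precedence chain requires at least 2 distinct shifts.
With at most 1 per shift and 5 operations, at least 5 shifts are needed.
5 works (last occupied shift: shift 5): for example polish in shift 2; mill in shift 1; finish in shift 4; deburr in shift 5; cut in shift 3.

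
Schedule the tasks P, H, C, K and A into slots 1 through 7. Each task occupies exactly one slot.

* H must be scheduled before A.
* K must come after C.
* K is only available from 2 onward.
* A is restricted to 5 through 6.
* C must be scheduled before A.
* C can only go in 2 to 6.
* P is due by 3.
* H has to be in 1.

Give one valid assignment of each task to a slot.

A -> 5; H -> 1; P -> 1; K -> 3; C -> 2

Checking: H(1) before A(5); C(2) before K(3); C(2) before A(5); K=3 in [2,7]; C=2 in [2,6]; A=5 in [5,6]; P=1 in [1,3]; H=1 in [1,1].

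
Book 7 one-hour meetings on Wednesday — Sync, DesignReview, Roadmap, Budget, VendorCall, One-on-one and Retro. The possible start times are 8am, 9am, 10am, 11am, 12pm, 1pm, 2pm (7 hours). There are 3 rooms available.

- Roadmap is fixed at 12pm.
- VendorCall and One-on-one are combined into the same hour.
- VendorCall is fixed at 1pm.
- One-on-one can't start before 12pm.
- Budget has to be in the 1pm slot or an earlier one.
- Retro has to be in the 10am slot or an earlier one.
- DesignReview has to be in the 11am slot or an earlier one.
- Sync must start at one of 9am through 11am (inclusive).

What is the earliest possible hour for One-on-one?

One-on-one is available from 12pm; One-on-one must be in the same hour as VendorCall, which can't be before 1pm, so One-on-one is at least 1pm; One-on-one must be in the same hour as VendorCall, which can't be after 1pm, so One-on-one is at most 1pm.
One-on-one at 1pm is achievable: Budget -> 8am, Retro -> 8am, VendorCall -> 1pm, DesignReview -> 8am, Sync -> 9am, One-on-one -> 1pm, Roadmap -> 12pm.

1pm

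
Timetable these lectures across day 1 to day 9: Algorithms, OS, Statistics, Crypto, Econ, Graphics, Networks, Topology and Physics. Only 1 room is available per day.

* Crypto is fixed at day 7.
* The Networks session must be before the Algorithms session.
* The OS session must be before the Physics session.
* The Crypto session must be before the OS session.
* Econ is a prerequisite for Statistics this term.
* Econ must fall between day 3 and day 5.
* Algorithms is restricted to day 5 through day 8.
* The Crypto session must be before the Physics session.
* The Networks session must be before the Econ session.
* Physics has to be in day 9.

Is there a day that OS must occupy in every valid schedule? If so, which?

Crypto is fixed at day 7 and must come before OS, so OS is at least day 8.
Physics is fixed at day 9 and must come after OS, so OS is at most day 8.
So OS must be day 8.

day 8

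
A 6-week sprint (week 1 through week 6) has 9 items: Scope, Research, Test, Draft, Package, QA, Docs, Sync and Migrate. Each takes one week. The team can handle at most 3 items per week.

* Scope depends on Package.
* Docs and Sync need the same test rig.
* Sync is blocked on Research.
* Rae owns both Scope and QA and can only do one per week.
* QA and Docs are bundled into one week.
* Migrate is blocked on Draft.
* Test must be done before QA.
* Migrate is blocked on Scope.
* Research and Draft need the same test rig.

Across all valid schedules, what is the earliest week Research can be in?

Downstream work caps Research at week 5.
Research at week 1 is achievable: Research -> week 1, Package -> week 1, Sync -> week 2, Scope -> week 2, Docs -> week 3, Draft -> week 2, QA -> week 3, Test -> week 1, Migrate -> week 3.

week 1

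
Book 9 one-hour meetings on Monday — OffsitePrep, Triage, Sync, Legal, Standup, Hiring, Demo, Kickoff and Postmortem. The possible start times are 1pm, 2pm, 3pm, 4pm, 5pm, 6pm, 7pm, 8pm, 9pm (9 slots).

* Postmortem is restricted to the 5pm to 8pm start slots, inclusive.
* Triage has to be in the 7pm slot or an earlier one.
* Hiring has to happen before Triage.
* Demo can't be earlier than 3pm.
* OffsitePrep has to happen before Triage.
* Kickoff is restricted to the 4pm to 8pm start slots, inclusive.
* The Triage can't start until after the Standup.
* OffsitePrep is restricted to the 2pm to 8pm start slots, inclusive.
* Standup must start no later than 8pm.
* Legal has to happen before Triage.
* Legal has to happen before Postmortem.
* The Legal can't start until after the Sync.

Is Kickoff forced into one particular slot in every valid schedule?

No

Kickoff can be 4pm (e.g. OffsitePrep=2pm; Legal=2pm; Kickoff=4pm; Hiring=1pm; Triage=3pm; Postmortem=5pm; Sync=1pm; Standup=1pm; Demo=3pm) or 5pm (e.g. Legal=2pm, Demo=3pm, Hiring=1pm, Kickoff=5pm, Sync=1pm, OffsitePrep=2pm, Triage=3pm, Standup=1pm, Postmortem=5pm).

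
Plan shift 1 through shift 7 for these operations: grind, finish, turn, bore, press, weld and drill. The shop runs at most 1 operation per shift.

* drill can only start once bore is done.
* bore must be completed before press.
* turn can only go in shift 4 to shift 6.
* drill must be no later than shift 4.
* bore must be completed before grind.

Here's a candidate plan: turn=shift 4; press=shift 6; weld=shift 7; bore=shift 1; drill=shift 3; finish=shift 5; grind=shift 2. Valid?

bore must be completed before press — holds.
drill must be no later than shift 4 — holds.
drill can only start once bore is done — holds.
turn can only go in shift 4 to shift 6 — holds.
bore must be completed before grind — holds.
The shop runs at most 1 operation per shift — holds.

Yes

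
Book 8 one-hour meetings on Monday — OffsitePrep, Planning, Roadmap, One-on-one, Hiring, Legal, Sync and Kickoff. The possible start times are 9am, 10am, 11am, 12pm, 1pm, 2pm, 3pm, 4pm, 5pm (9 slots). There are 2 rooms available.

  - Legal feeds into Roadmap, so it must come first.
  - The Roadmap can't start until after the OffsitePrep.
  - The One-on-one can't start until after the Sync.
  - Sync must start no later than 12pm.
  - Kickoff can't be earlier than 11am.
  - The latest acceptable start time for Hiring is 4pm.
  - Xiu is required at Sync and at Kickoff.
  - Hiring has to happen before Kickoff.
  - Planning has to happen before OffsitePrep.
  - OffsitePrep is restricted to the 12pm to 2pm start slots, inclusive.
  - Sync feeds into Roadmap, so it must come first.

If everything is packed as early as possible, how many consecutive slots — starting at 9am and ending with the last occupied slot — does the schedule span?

5 slots

The precedence chain requires at least 3 distinct slots.
With at most 2 per slot and 8 meetings, at least 4 slots are needed.
Propagating the time windows through the other constraints, Roadmap can't land before 1pm — that is slot 5 counting from 9am — so the schedule must run through at least 5 slots.
5 works (last occupied slot: 1pm): for example Hiring=10am, One-on-one=10am, Legal=11am, Roadmap=1pm, Sync=9am, OffsitePrep=12pm, Kickoff=11am, Planning=9am.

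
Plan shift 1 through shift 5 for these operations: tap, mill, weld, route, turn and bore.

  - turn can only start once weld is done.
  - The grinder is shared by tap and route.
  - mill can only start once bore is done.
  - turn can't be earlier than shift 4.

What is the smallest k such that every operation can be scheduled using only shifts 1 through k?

4 shifts

The precedence chain requires at least 2 distinct shifts.
turn can't be placed before shift 4, so the schedule must run through at least shift 4.
4 works (last occupied shift: shift 4): for example mill -> shift 2; bore -> shift 1; tap -> shift 1; route -> shift 2; turn -> shift 4; weld -> shift 1.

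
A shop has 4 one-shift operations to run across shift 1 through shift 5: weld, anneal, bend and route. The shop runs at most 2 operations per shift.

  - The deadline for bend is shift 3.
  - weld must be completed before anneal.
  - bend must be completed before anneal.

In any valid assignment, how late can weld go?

Downstream work caps weld at shift 4.
weld at shift 4 is achievable: anneal=shift 5; weld=shift 4; route=shift 1; bend=shift 1.

shift 4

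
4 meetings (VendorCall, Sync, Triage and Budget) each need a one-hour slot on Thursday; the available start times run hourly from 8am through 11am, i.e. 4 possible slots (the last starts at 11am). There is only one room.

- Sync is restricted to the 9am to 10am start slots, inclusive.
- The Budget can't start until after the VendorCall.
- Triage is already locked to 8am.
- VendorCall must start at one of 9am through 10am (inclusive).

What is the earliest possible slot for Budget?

Precedence pushes Budget to at least 10am.
Budget at 11am is achievable: VendorCall=9am; Budget=11am; Sync=10am; Triage=8am.
Nothing earlier works — the capacity limit rule out every slot before 11am.

11am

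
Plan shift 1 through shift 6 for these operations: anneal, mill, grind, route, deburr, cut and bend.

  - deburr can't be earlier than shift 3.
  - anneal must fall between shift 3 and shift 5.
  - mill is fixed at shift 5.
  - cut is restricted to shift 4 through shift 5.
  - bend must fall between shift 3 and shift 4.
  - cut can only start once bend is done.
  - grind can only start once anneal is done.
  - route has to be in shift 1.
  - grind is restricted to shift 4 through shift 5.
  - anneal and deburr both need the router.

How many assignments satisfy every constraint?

Splitting on anneal: it can be shift 3 (18), shift 4 (9). Listing each branch's schedules as (mill, grind, route, deburr, cut, bend) by shift number:
anneal=shift 3: (5,4,1,4,4,3) (5,4,1,4,5,3) (5,4,1,4,5,4) (5,4,1,5,4,3) (5,4,1,5,5,3) (5,4,1,5,5,4) (5,4,1,6,4,3) (5,4,1,6,5,3) (5,4,1,6,5,4) (5,5,1,4,4,3) (5,5,1,4,5,3) (5,5,1,4,5,4) (5,5,1,5,4,3) (5,5,1,5,5,3) (5,5,1,5,5,4) (5,5,1,6,4,3) (5,5,1,6,5,3) (5,5,1,6,5,4) — 18.
anneal=shift 4: (5,5,1,3,4,3) (5,5,1,3,5,3) (5,5,1,3,5,4) (5,5,1,5,4,3) (5,5,1,5,5,3) (5,5,1,5,5,4) (5,5,1,6,4,3) (5,5,1,6,5,3) (5,5,1,6,5,4) — 9.
Summing: 18 + 9 = 27.

27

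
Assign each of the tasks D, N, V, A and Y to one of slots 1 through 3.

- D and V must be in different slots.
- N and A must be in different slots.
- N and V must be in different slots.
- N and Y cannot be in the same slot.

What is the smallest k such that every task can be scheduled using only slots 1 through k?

Could 1 slot be enough, i.e. nothing placed later than 1? No: V can't share with N (1) → nothing is left.
So 1 slot is not enough.
2 works (last occupied slot: 2): for example N=1, A=2, Y=2, D=1, V=2.

2 slots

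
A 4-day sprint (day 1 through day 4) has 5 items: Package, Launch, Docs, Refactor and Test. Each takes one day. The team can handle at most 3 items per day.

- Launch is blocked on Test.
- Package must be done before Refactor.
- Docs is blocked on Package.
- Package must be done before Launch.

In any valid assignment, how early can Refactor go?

Precedence pushes Refactor to at least day 2.
Refactor at day 2 is achievable: Launch=day 2, Refactor=day 2, Package=day 1, Test=day 1, Docs=day 2.

day 2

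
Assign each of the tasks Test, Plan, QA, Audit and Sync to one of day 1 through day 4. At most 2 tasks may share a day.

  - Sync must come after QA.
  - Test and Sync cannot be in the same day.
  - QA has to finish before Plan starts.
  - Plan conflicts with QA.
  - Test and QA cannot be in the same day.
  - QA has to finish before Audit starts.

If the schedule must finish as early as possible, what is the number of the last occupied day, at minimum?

The precedence chain requires at least 2 distinct days.
With at most 2 per day and 5 tasks, at least 3 days are needed.
3 works (last occupied day: day 3): for example Plan=day 2, Audit=day 3, QA=day 1, Sync=day 2, Test=day 3.

3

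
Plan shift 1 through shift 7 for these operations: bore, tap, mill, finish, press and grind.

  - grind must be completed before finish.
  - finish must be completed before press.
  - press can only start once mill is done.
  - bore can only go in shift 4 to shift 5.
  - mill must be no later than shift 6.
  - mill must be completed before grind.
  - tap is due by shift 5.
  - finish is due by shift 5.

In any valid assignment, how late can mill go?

shift 3

Mill's own window allows nothing later than shift 6; downstream work caps mill at shift 3.
mill at shift 3 is achievable: tap in shift 1; finish in shift 5; press in shift 6; grind in shift 4; bore in shift 4; mill in shift 3.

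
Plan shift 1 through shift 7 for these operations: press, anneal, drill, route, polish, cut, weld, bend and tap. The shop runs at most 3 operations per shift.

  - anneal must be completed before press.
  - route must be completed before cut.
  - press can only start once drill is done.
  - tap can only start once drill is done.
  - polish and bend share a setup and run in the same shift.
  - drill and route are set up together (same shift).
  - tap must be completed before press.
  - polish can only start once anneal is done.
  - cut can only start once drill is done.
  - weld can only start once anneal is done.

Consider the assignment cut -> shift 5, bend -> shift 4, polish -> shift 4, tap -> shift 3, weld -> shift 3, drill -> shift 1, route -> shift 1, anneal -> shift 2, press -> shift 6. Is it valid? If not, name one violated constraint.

Valid

route must be completed before cut — holds.
weld can only start once anneal is done — holds.
drill and route are set up together (same shift) — holds.
polish and bend share a setup and run in the same shift — holds.
tap must be completed before press — holds.
cut can only start once drill is done — holds.
anneal must be completed before press — holds.
tap can only start once drill is done — holds.
press can only start once drill is done — holds.
polish can only start once anneal is done — holds.
The shop runs at most 3 operations per shift — holds.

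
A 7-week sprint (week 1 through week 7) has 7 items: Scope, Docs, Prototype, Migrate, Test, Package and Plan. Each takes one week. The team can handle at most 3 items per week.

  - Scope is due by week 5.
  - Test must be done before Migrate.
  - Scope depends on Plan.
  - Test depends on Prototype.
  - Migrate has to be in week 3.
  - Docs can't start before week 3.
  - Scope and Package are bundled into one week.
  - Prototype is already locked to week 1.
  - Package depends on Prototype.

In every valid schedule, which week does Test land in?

Prototype is fixed at week 1 and must come before Test, so Test is at least week 2.
Migrate is fixed at week 3 and must come after Test, so Test is at most week 2.
So Test must be week 2.

week 2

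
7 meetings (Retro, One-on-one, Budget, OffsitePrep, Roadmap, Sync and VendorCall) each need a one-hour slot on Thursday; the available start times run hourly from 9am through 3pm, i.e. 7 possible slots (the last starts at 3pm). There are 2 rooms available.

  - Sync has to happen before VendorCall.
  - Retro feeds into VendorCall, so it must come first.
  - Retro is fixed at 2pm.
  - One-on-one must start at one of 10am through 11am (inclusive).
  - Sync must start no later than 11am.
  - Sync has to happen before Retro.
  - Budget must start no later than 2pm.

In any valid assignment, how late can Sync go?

11am

Sync's own window allows nothing later than 11am.
Sync at 11am is achievable: OffsitePrep in 9am, Budget in 9am, VendorCall in 3pm, Sync in 11am, Retro in 2pm, One-on-one in 10am, Roadmap in 10am.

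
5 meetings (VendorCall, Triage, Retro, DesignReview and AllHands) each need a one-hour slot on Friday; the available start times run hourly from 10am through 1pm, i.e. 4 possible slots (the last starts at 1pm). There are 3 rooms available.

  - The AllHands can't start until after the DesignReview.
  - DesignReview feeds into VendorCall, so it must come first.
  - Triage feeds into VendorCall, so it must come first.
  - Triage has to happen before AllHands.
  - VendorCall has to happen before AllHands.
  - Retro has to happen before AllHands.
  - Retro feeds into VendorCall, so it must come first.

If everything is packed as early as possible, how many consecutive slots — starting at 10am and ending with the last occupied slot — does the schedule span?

3

The precedence chain requires at least 3 distinct slots.
With at most 3 per slot and 5 meetings, at least 2 slots are needed.
3 works (last occupied slot: 12pm): for example Triage -> 10am; DesignReview -> 10am; Retro -> 10am; AllHands -> 12pm; VendorCall -> 11am.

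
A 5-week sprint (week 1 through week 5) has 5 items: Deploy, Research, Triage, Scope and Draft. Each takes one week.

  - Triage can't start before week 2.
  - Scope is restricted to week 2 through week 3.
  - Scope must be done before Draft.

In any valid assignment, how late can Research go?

week 5

Research at week 5 is achievable: Triage -> week 2, Deploy -> week 1, Draft -> week 3, Scope -> week 2, Research -> week 5.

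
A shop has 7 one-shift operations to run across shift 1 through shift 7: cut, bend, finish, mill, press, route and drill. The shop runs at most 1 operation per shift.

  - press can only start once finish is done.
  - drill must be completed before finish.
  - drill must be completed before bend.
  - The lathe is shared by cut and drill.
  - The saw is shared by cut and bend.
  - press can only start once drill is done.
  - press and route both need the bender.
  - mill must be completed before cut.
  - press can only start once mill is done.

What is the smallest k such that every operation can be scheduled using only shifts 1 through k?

The precedence chain requires at least 3 distinct shifts.
With at most 1 per shift and 7 operations, at least 7 shifts are needed.
7 works (last occupied shift: shift 7): for example cut=shift 5, route=shift 7, press=shift 4, drill=shift 1, finish=shift 2, bend=shift 6, mill=shift 3.

7 shifts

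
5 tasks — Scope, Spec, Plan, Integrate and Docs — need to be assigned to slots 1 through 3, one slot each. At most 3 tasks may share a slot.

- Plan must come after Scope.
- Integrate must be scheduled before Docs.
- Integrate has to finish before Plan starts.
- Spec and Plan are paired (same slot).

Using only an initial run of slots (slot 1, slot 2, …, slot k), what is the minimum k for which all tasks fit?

2 slots

The precedence chain requires at least 2 distinct slots.
With at most 3 per slot and 5 tasks, at least 2 slots are needed.
2 works (last occupied slot: 2): for example Scope=1; Docs=2; Plan=2; Spec=2; Integrate=1.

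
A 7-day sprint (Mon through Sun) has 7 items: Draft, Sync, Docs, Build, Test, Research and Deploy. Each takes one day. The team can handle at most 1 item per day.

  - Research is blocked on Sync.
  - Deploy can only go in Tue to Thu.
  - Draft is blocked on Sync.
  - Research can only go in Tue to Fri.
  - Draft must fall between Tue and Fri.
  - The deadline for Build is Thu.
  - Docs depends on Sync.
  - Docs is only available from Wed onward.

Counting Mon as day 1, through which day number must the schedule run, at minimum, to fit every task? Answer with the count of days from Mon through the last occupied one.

7 days

The precedence chain requires at least 2 distinct days.
With at most 1 per day and 7 tasks, at least 7 days are needed.
Docs can't be placed before Wed — that is day 3 counting from Mon — so the schedule must run through at least 3 days.
7 works (last occupied day: Sun): for example Research=Fri, Build=Thu, Draft=Wed, Deploy=Tue, Docs=Sat, Sync=Mon, Test=Sun.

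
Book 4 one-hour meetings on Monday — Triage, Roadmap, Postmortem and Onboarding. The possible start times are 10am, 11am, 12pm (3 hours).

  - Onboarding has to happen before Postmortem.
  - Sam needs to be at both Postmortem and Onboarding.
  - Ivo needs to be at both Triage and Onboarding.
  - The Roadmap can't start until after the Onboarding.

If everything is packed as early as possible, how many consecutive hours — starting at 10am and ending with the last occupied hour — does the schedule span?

2 hours

The precedence chain requires at least 2 distinct hours.
2 works (last occupied hour: 11am): for example Roadmap -> 11am, Onboarding -> 10am, Triage -> 11am, Postmortem -> 11am.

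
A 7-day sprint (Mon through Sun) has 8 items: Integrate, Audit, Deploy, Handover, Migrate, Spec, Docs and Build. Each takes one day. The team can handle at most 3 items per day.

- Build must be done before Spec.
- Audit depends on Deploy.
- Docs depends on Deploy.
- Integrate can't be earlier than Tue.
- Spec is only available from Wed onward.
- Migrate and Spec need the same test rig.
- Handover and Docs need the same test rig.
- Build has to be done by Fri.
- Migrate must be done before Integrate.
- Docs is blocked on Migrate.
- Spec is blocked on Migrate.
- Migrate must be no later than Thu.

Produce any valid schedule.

Handover -> Wed, Migrate -> Mon, Integrate -> Tue, Deploy -> Mon, Build -> Mon, Docs -> Tue, Spec -> Wed, Audit -> Tue

Checking: Migrate(Mon) before Docs(Tue); Deploy(Mon) before Audit(Tue); Migrate(Mon) before Integrate(Tue); Deploy(Mon) before Docs(Tue); Build(Mon) before Spec(Wed); Migrate(Mon) before Spec(Wed); Migrate(Mon) != Spec(Wed); Handover(Wed) != Docs(Tue); Integrate=Tue in [Tue,Sun]; Build=Mon in [Mon,Fri]; Migrate=Mon in [Mon,Thu]; Spec=Wed in [Wed,Sun]; max 3 per day (cap 3).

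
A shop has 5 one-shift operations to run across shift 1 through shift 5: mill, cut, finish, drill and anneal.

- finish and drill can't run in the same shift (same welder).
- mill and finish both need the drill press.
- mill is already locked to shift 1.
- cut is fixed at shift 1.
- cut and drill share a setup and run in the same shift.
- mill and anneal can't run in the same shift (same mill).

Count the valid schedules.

Splitting on finish: it can be shift 2 (4), shift 3 (4), shift 4 (4), shift 5 (4). Listing each branch's schedules as (mill, cut, drill, anneal) by shift number:
finish=shift 2: (1,1,1,2) (1,1,1,3) (1,1,1,4) (1,1,1,5) — 4.
finish=shift 3: (1,1,1,2) (1,1,1,3) (1,1,1,4) (1,1,1,5) — 4.
finish=shift 4: (1,1,1,2) (1,1,1,3) (1,1,1,4) (1,1,1,5) — 4.
finish=shift 5: (1,1,1,2) (1,1,1,3) (1,1,1,4) (1,1,1,5) — 4.
Summing: 4 + 4 + 4 + 4 = 16.

16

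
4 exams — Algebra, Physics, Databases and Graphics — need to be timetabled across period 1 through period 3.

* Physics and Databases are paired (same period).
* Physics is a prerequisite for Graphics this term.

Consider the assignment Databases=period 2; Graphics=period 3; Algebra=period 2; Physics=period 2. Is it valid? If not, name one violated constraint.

Physics and Databases are paired (same period) — holds.
Physics is a prerequisite for Graphics this term — holds.

Yes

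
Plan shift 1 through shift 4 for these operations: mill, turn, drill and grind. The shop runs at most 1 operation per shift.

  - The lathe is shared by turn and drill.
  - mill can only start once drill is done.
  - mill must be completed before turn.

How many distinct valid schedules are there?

4

Enumerating: turn in shift 3; grind in shift 4; drill in shift 1; mill in shift 2 | mill in shift 2; grind in shift 3; drill in shift 1; turn in shift 4 | grind in shift 2, drill in shift 1, turn in shift 4, mill in shift 3 | turn=shift 4; grind=shift 1; mill=shift 3; drill=shift 2.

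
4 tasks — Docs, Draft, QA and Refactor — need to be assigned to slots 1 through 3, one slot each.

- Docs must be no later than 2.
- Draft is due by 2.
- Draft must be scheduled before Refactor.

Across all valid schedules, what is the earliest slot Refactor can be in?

Precedence pushes Refactor to at least 2.
Refactor at 2 is achievable: QA in 1, Draft in 1, Docs in 1, Refactor in 2.

2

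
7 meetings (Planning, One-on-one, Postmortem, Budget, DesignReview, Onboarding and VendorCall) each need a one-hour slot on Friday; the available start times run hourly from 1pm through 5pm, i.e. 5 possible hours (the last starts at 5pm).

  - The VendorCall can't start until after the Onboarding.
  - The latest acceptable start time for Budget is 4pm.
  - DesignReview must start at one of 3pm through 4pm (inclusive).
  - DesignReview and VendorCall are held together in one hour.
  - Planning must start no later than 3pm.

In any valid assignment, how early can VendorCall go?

VendorCall must be in the same hour as DesignReview, which can't be before 3pm, so VendorCall is at least 3pm; VendorCall must be in the same hour as DesignReview, which can't be after 4pm, so VendorCall is at most 4pm.
VendorCall at 3pm is achievable: Planning=1pm; Postmortem=1pm; One-on-one=1pm; VendorCall=3pm; DesignReview=3pm; Budget=1pm; Onboarding=1pm.

3pm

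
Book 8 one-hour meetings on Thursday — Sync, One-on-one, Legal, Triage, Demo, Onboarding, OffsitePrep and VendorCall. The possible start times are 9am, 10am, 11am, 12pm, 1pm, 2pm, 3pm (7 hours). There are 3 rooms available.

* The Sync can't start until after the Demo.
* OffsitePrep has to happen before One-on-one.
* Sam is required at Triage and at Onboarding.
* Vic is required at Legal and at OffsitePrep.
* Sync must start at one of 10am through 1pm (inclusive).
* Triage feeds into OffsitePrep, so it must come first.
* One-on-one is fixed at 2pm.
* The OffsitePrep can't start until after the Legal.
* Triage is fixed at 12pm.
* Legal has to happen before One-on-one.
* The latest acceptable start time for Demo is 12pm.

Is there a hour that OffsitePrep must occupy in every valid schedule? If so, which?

Triage is fixed at 12pm and must come before OffsitePrep, so OffsitePrep is at least 1pm.
One-on-one is fixed at 2pm and must come after OffsitePrep, so OffsitePrep is at most 1pm.
So OffsitePrep must be 1pm.

1pm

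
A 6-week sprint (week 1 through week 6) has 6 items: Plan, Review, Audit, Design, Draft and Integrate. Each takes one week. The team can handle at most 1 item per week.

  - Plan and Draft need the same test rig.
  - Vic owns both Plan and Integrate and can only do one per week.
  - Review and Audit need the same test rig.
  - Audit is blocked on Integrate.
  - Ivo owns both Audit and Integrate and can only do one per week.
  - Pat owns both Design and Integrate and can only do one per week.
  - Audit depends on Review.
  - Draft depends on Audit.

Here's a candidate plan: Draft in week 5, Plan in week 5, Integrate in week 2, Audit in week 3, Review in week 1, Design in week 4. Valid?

Audit depends on Review — holds.
Audit is blocked on Integrate — holds.
The team can handle at most 1 item per week — violated.
Pat owns both Design and Integrate and can only do one per week — holds.
Draft depends on Audit — holds.
Review and Audit need the same test rig — holds.
Plan and Draft need the same test rig — violated.
Vic owns both Plan and Integrate and can only do one per week — holds.
Ivo owns both Audit and Integrate and can only do one per week — holds.

No. Plan and Draft need the same test rig is not satisfied.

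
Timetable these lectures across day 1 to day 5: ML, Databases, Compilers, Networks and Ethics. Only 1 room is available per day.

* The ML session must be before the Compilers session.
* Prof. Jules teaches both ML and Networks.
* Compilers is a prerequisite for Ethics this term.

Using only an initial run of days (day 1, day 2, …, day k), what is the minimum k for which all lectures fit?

The precedence chain requires at least 3 distinct days.
With at most 1 per day and 5 lectures, at least 5 days are needed.
5 works (last occupied day: day 5): for example ML=day 1; Databases=day 4; Networks=day 5; Ethics=day 3; Compilers=day 2.

5 days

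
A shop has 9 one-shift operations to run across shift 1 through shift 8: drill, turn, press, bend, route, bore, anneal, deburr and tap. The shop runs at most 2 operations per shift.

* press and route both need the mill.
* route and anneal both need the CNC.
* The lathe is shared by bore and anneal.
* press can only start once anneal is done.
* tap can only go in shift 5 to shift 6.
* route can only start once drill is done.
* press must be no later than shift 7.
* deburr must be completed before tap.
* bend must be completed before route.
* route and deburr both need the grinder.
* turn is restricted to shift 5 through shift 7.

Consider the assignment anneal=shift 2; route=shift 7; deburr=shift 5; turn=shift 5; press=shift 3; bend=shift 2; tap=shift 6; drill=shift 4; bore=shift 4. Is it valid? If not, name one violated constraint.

bend must be completed before route — holds.
route can only start once drill is done — holds.
press and route both need the mill — holds.
route and anneal both need the CNC — holds.
route and deburr both need the grinder — holds.
The shop runs at most 2 operations per shift — holds.
turn is restricted to shift 5 through shift 7 — holds.
tap can only go in shift 5 to shift 6 — holds.
deburr must be completed before tap — holds.
The lathe is shared by bore and anneal — holds.
press can only start once anneal is done — holds.
press must be no later than shift 7 — holds.

Yes, all constraints hold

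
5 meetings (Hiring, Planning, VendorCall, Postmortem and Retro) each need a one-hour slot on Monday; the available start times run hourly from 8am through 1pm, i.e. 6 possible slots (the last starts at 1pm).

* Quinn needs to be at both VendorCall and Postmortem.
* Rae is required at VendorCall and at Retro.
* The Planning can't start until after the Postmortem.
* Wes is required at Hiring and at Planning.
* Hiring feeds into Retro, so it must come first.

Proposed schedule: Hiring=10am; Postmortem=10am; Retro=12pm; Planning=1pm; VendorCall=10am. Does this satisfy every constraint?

No. Quinn needs to be at both VendorCall and Postmortem is not satisfied.

Wes is required at Hiring and at Planning — holds.
The Planning can't start until after the Postmortem — holds.
Rae is required at VendorCall and at Retro — holds.
Quinn needs to be at both VendorCall and Postmortem — violated.
Hiring feeds into Retro, so it must come first — holds.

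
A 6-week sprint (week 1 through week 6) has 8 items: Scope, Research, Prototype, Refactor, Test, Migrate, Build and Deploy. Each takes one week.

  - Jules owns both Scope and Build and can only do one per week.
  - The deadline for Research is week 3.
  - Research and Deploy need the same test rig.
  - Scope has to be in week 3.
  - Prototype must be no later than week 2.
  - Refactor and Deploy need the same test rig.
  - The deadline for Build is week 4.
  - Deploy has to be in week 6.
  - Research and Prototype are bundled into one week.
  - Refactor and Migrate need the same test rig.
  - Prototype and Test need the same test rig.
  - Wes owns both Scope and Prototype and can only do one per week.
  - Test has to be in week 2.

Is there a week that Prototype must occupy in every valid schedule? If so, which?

week 1

Prototype's window is week 1–week 2.
Test is fixed at week 2, and Prototype can't share a week with Test.
So Prototype must be week 1.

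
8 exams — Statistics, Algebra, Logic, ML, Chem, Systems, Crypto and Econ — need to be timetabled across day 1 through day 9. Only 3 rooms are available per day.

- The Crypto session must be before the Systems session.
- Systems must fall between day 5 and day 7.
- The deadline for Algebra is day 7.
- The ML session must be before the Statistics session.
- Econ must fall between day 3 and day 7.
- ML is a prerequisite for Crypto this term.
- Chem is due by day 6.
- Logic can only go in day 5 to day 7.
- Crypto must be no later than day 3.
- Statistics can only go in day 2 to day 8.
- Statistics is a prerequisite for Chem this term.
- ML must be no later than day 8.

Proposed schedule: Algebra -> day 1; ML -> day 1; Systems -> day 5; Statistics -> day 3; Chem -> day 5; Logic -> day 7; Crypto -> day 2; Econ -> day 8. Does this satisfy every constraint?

The Crypto session must be before the Systems session — holds.
The ML session must be before the Statistics session — holds.
Chem is due by day 6 — holds.
Econ must fall between day 3 and day 7 — violated.
Systems must fall between day 5 and day 7 — holds.
Statistics can only go in day 2 to day 8 — holds.
Statistics is a prerequisite for Chem this term — holds.
ML must be no later than day 8 — holds.
The deadline for Algebra is day 7 — holds.
Logic can only go in day 5 to day 7 — holds.
ML is a prerequisite for Crypto this term — holds.
Only 3 rooms are available per day — holds.
Crypto must be no later than day 3 — holds.

Invalid. Econ must fall between day 3 and day 7.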